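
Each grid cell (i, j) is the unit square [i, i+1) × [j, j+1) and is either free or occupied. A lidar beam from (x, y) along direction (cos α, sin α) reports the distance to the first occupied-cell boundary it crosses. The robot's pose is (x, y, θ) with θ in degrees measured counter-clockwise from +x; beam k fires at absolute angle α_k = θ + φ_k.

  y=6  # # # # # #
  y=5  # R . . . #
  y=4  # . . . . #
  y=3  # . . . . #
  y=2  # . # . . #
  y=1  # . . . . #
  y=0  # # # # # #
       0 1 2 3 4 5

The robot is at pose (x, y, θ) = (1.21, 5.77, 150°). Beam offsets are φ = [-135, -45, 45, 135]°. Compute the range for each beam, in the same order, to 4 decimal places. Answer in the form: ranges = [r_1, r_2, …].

ranges = [0.8887, 0.2381, 0.2174, 3.0523]

beam 1: φ=-135°, α=15°
  dir = (cos 15°, sin 15°) = (0.9659, 0.2588); from cell (1,5)
  next x-line at t=0.8179, next y-line at t=0.8887; Δt_x=1.0353, Δt_y=3.8637
    x: enter (2,5) at t=0.8179
    y: enter (2,6) at t=0.8887 ← occupied
  → r_1 = 0.8887
beam 2: φ=-45°, α=105°
  dir = (cos 105°, sin 105°) = (-0.2588, 0.9659); from cell (1,5)
  next x-line at t=0.8114, next y-line at t=0.2381; Δt_x=3.8637, Δt_y=1.0353
    y: enter (1,6) at t=0.2381 ← occupied
  → r_2 = 0.2381
beam 3: φ=45°, α=195°
  dir = (cos 195°, sin 195°) = (-0.9659, -0.2588); from cell (1,5)
  next x-line at t=0.2174, next y-line at t=2.9751; Δt_x=1.0353, Δt_y=3.8637
    x: enter (0,5) at t=0.2174 ← occupied
  → r_3 = 0.2174
beam 4: φ=135°, α=285°
  dir = (cos 285°, sin 285°) = (0.2588, -0.9659); from cell (1,5)
  next x-line at t=3.0523, next y-line at t=0.7972; Δt_x=3.8637, Δt_y=1.0353
    y: enter (1,4) at t=0.7972
    y: enter (1,3) at t=1.8324
    y: enter (1,2) at t=2.8677
    x: enter (2,2) at t=3.0523 ← occupied
  → r_4 = 3.0523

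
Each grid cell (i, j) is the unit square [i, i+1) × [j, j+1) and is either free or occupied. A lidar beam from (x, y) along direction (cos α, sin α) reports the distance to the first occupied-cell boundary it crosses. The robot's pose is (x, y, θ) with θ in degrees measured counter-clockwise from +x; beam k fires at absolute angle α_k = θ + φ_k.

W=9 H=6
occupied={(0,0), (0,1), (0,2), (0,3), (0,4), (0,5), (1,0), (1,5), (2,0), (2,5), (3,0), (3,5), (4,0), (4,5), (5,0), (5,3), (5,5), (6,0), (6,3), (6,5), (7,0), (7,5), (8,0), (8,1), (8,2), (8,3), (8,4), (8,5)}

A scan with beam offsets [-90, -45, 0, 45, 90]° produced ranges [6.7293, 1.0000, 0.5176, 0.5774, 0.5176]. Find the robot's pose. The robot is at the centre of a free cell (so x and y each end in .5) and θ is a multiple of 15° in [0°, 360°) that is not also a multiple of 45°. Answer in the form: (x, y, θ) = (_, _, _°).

(x, y, θ) = (7.5, 1.5, 255°)

Candidates: 26 free-cell centres × 16 headings = 416 poses. Raycast each; keep the one whose scan matches to 4 dp.
  (2.5, 3.5, 255°): beam 1 = 1.5529 ≠ 6.7293 ✗
  (4.5, 3.5, 210°): beam 1 = 1.7321 ≠ 6.7293 ✗
  (6.5, 2.5, 210°): beam 1 = 0.5774 ≠ 6.7293 ✗
  (4.5, 3.5, 120°): beam 1 = 0.5774 ≠ 6.7293 ✗
  …
  (7.5, 1.5, 255°): r_1=6.7293, r_2=1.0000, r_3=0.5176, r_4=0.5774, r_5=0.5176 — all match ✓
Only this pose fits every beam.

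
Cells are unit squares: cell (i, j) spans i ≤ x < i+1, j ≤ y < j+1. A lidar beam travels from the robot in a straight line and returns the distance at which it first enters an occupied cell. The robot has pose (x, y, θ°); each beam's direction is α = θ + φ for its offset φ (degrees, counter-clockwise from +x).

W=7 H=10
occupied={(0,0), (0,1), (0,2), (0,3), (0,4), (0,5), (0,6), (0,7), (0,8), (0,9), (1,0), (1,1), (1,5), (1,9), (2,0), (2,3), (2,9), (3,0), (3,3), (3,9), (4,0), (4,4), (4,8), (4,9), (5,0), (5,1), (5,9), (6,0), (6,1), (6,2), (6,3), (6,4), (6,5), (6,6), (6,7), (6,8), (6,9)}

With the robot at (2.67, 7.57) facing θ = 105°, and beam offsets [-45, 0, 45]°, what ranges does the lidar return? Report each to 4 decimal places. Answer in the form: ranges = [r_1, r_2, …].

beam 1: φ=-45°, α=60°
  cosα=0.5000 sinα=0.8660 | (2,7) | tMaxX 0.6600 tMaxY 0.4965 | tΔX 2.0000 tΔY 1.1547
    t=0.4965 [y] (2,8)
    t=0.6600 [x] (3,8)
    t=1.6512 [y] (3,9) — stop
  → r_1 = 1.6512
beam 2: φ=0°, α=105°
  cosα=-0.2588 sinα=0.9659 | (2,7) | tMaxX 2.5887 tMaxY 0.4452 | tΔX 3.8637 tΔY 1.0353
    t=0.4452 [y] (2,8)
    t=1.4804 [y] (2,9) — stop
  → r_2 = 1.4804
beam 3: φ=45°, α=150°
  cosα=-0.8660 sinα=0.5000 | (2,7) | tMaxX 0.7736 tMaxY 0.8600 | tΔX 1.1547 tΔY 2.0000
    t=0.7736 [x] (1,7)
    t=0.8600 [y] (1,8)
    t=1.9283 [x] (0,8) — stop
  → r_3 = 1.9283

ranges = [1.6512, 1.4804, 1.9283]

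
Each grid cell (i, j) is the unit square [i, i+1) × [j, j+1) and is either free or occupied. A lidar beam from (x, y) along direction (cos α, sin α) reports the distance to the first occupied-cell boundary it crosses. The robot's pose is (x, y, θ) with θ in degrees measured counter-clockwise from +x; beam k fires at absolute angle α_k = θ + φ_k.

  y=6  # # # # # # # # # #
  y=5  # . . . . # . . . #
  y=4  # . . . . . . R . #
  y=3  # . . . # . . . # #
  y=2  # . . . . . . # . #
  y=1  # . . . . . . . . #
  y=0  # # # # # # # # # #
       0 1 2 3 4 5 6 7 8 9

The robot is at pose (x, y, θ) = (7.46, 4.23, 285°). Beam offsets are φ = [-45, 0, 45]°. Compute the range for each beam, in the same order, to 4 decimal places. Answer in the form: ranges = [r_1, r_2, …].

beam 1: φ=-45°, α=240°
  dir = (cos 240°, sin 240°) = (-0.5000, -0.8660); from cell (7,4)
  next x-line at t=0.9200, next y-line at t=0.2656; Δt_x=2.0000, Δt_y=1.1547
    y: enter (7,3) at t=0.2656
    x: enter (6,3) at t=0.9200
    y: enter (6,2) at t=1.4203
    y: enter (6,1) at t=2.5750
    x: enter (5,1) at t=2.9200
    y: enter (5,0) at t=3.7297 ← occupied
  → r_1 = 3.7297
beam 2: φ=0°, α=285°
  dir = (cos 285°, sin 285°) = (0.2588, -0.9659); from cell (7,4)
  next x-line at t=2.0864, next y-line at t=0.2381; Δt_x=3.8637, Δt_y=1.0353
    y: enter (7,3) at t=0.2381
    y: enter (7,2) at t=1.2734 ← occupied
  → r_2 = 1.2734
beam 3: φ=45°, α=330°
  dir = (cos 330°, sin 330°) = (0.8660, -0.5000); from cell (7,4)
  next x-line at t=0.6235, next y-line at t=0.4600; Δt_x=1.1547, Δt_y=2.0000
    y: enter (7,3) at t=0.4600
    x: enter (8,3) at t=0.6235 ← occupied
  → r_3 = 0.6235

ranges = [3.7297, 1.2734, 0.6235]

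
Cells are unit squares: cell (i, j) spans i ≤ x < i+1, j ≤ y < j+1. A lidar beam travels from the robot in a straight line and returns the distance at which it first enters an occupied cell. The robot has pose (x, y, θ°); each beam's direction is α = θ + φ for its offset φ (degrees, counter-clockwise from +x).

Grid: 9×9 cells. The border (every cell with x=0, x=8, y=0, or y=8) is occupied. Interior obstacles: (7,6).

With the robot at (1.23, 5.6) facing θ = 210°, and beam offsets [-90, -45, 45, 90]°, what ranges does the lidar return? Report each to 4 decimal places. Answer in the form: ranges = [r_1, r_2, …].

ranges = [0.4600, 0.2381, 0.8887, 5.3116]

beam 1: φ=-90°, α=120°
  d=(-0.5000,0.8660)  start (1,5)  tX=0.4600 tY=0.4619  stride 1/|dx|=2.0000 1/|dy|=1.1547
    cross x-line → (0,5), t=0.4600 (wall)
  → r_1 = 0.4600
beam 2: φ=-45°, α=165°
  d=(-0.9659,0.2588)  start (1,5)  tX=0.2381 tY=1.5455  stride 1/|dx|=1.0353 1/|dy|=3.8637
    cross x-line → (0,5), t=0.2381 (wall)
  → r_2 = 0.2381
beam 3: φ=45°, α=255°
  d=(-0.2588,-0.9659)  start (1,5)  tX=0.8887 tY=0.6212  stride 1/|dx|=3.8637 1/|dy|=1.0353
    cross y-line → (1,4), t=0.6212
    cross x-line → (0,4), t=0.8887 (wall)
  → r_3 = 0.8887
beam 4: φ=90°, α=300°
  d=(0.5000,-0.8660)  start (1,5)  tX=1.5400 tY=0.6928  stride 1/|dx|=2.0000 1/|dy|=1.1547
    cross y-line → (1,4), t=0.6928
    cross x-line → (2,4), t=1.5400
    cross y-line → (2,3), t=1.8475
    cross y-line → (2,2), t=3.0022
    cross x-line → (3,2), t=3.5400
    cross y-line → (3,1), t=4.1569
    cross y-line → (3,0), t=5.3116 (wall)
  → r_4 = 5.3116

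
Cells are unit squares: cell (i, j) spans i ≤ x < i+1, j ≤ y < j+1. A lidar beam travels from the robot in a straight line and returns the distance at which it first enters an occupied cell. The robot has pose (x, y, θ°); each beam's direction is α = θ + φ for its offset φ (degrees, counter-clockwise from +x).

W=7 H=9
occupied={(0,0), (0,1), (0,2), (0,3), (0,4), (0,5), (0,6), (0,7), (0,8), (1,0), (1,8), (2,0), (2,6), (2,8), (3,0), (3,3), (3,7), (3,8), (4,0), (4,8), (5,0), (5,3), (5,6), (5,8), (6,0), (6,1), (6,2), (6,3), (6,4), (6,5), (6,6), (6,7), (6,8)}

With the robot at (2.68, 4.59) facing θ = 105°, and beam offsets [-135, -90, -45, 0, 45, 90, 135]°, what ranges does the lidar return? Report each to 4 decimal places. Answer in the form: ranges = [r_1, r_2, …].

beam 1: φ=-135°, α=330°
  d=(0.8660,-0.5000)  start (2,4)  tX=0.3695 tY=1.1800  stride 1/|dx|=1.1547 1/|dy|=2.0000
    cross x-line → (3,4), t=0.3695
    cross y-line → (3,3), t=1.1800 (wall)
  → r_1 = 1.1800
beam 2: φ=-90°, α=15°
  d=(0.9659,0.2588)  start (2,4)  tX=0.3313 tY=1.5841  stride 1/|dx|=1.0353 1/|dy|=3.8637
    cross x-line → (3,4), t=0.3313
    cross x-line → (4,4), t=1.3666
    cross y-line → (4,5), t=1.5841
    cross x-line → (5,5), t=2.4018
    cross x-line → (6,5), t=3.4371 (wall)
  → r_2 = 3.4371
beam 3: φ=-45°, α=60°
  d=(0.5000,0.8660)  start (2,4)  tX=0.6400 tY=0.4734  stride 1/|dx|=2.0000 1/|dy|=1.1547
    cross y-line → (2,5), t=0.4734
    cross x-line → (3,5), t=0.6400
    cross y-line → (3,6), t=1.6281
    cross x-line → (4,6), t=2.6400
    cross y-line → (4,7), t=2.7828
    cross y-line → (4,8), t=3.9375 (wall)
  → r_3 = 3.9375
beam 4: φ=0°, α=105°
  d=(-0.2588,0.9659)  start (2,4)  tX=2.6273 tY=0.4245  stride 1/|dx|=3.8637 1/|dy|=1.0353
    cross y-line → (2,5), t=0.4245
    cross y-line → (2,6), t=1.4597 (wall)
  → r_4 = 1.4597
beam 5: φ=45°, α=150°
  d=(-0.8660,0.5000)  start (2,4)  tX=0.7852 tY=0.8200  stride 1/|dx|=1.1547 1/|dy|=2.0000
    cross x-line → (1,4), t=0.7852
    cross y-line → (1,5), t=0.8200
    cross x-line → (0,5), t=1.9399 (wall)
  → r_5 = 1.9399
beam 6: φ=90°, α=195°
  d=(-0.9659,-0.2588)  start (2,4)  tX=0.7040 tY=2.2796  stride 1/|dx|=1.0353 1/|dy|=3.8637
    cross x-line → (1,4), t=0.7040
    cross x-line → (0,4), t=1.7393 (wall)
  → r_6 = 1.7393
beam 7: φ=135°, α=240°
  d=(-0.5000,-0.8660)  start (2,4)  tX=1.3600 tY=0.6813  stride 1/|dx|=2.0000 1/|dy|=1.1547
    cross y-line → (2,3), t=0.6813
    cross x-line → (1,3), t=1.3600
    cross y-line → (1,2), t=1.8360
    cross y-line → (1,1), t=2.9907
    cross x-line → (0,1), t=3.3600 (wall)
  → r_7 = 3.3600

ranges = [1.1800, 3.4371, 3.9375, 1.4597, 1.9399, 1.7393, 3.3600]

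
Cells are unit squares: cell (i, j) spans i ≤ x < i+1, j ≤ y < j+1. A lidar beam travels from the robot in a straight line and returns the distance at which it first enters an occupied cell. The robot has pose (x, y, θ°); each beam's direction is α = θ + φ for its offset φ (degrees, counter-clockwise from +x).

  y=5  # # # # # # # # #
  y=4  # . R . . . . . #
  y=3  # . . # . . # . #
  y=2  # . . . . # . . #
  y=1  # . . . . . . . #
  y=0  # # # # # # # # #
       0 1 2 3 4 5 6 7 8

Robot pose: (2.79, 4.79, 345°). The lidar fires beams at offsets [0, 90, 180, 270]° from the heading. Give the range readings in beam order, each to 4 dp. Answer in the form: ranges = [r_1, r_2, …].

beam 1: φ=0°, α=345°
  d=(0.9659,-0.2588)  start (2,4)  tX=0.2174 tY=3.0523  stride 1/|dx|=1.0353 1/|dy|=3.8637
    cross x-line → (3,4), t=0.2174
    cross x-line → (4,4), t=1.2527
    cross x-line → (5,4), t=2.2880
    cross y-line → (5,3), t=3.0523
    cross x-line → (6,3), t=3.3232 (wall)
  → r_1 = 3.3232
beam 2: φ=90°, α=75°
  d=(0.2588,0.9659)  start (2,4)  tX=0.8114 tY=0.2174  stride 1/|dx|=3.8637 1/|dy|=1.0353
    cross y-line → (2,5), t=0.2174 (wall)
  → r_2 = 0.2174
beam 3: φ=180°, α=165°
  d=(-0.9659,0.2588)  start (2,4)  tX=0.8179 tY=0.8114  stride 1/|dx|=1.0353 1/|dy|=3.8637
    cross y-line → (2,5), t=0.8114 (wall)
  → r_3 = 0.8114
beam 4: φ=270°, α=255°
  d=(-0.2588,-0.9659)  start (2,4)  tX=3.0523 tY=0.8179  stride 1/|dx|=3.8637 1/|dy|=1.0353
    cross y-line → (2,3), t=0.8179
    cross y-line → (2,2), t=1.8531
    cross y-line → (2,1), t=2.8884
    cross x-line → (1,1), t=3.0523
    cross y-line → (1,0), t=3.9237 (wall)
  → r_4 = 3.9237

ranges = [3.3232, 0.2174, 0.8114, 3.9237]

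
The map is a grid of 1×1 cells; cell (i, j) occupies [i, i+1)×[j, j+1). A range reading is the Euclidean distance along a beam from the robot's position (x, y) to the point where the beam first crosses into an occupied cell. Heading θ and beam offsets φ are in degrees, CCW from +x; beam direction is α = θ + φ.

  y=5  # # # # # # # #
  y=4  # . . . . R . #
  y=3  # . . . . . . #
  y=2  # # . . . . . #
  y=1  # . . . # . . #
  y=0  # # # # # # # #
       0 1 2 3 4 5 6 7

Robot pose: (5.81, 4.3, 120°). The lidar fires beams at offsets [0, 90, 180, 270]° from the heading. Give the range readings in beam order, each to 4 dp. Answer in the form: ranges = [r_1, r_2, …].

beam 1: φ=0°, α=120°
  d=(-0.5000,0.8660)  start (5,4)  tX=1.6200 tY=0.8083  stride 1/|dx|=2.0000 1/|dy|=1.1547
    cross y-line → (5,5), t=0.8083 (wall)
  → r_1 = 0.8083
beam 2: φ=90°, α=210°
  d=(-0.8660,-0.5000)  start (5,4)  tX=0.9353 tY=0.6000  stride 1/|dx|=1.1547 1/|dy|=2.0000
    cross y-line → (5,3), t=0.6000
    cross x-line → (4,3), t=0.9353
    cross x-line → (3,3), t=2.0900
    cross y-line → (3,2), t=2.6000
    cross x-line → (2,2), t=3.2447
    cross x-line → (1,2), t=4.3994 (wall)
  → r_2 = 4.3994
beam 3: φ=180°, α=300°
  d=(0.5000,-0.8660)  start (5,4)  tX=0.3800 tY=0.3464  stride 1/|dx|=2.0000 1/|dy|=1.1547
    cross y-line → (5,3), t=0.3464
    cross x-line → (6,3), t=0.3800
    cross y-line → (6,2), t=1.5011
    cross x-line → (7,2), t=2.3800 (wall)
  → r_3 = 2.3800
beam 4: φ=270°, α=30°
  d=(0.8660,0.5000)  start (5,4)  tX=0.2194 tY=1.4000  stride 1/|dx|=1.1547 1/|dy|=2.0000
    cross x-line → (6,4), t=0.2194
    cross x-line → (7,4), t=1.3741 (wall)
  → r_4 = 1.3741

ranges = [0.8083, 4.3994, 2.3800, 1.3741]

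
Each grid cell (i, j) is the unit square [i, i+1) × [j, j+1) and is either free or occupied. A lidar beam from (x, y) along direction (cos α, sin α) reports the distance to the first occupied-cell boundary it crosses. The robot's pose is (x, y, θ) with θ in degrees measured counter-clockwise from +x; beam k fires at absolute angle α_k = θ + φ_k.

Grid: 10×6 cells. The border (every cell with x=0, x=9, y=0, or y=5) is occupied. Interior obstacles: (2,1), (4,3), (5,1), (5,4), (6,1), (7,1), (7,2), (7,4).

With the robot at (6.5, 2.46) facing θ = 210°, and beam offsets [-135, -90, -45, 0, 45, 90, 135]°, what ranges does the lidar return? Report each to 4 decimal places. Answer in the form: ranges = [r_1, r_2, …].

beam 1: φ=-135°, α=75°
  cosα=0.2588 sinα=0.9659 | (6,2) | tMaxX 1.9319 tMaxY 0.5590 | tΔX 3.8637 tΔY 1.0353
    t=0.5590 [y] (6,3)
    t=1.5943 [y] (6,4)
    t=1.9319 [x] (7,4) — stop
  → r_1 = 1.9319
beam 2: φ=-90°, α=120°
  cosα=-0.5000 sinα=0.8660 | (6,2) | tMaxX 1.0000 tMaxY 0.6235 | tΔX 2.0000 tΔY 1.1547
    t=0.6235 [y] (6,3)
    t=1.0000 [x] (5,3)
    t=1.7782 [y] (5,4) — stop
  → r_2 = 1.7782
beam 3: φ=-45°, α=165°
  cosα=-0.9659 sinα=0.2588 | (6,2) | tMaxX 0.5176 tMaxY 2.0864 | tΔX 1.0353 tΔY 3.8637
    t=0.5176 [x] (5,2)
    t=1.5529 [x] (4,2)
    t=2.0864 [y] (4,3) — stop
  → r_3 = 2.0864
beam 4: φ=0°, α=210°
  cosα=-0.8660 sinα=-0.5000 | (6,2) | tMaxX 0.5774 tMaxY 0.9200 | tΔX 1.1547 tΔY 2.0000
    t=0.5774 [x] (5,2)
    t=0.9200 [y] (5,1) — stop
  → r_4 = 0.9200
beam 5: φ=45°, α=255°
  cosα=-0.2588 sinα=-0.9659 | (6,2) | tMaxX 1.9319 tMaxY 0.4762 | tΔX 3.8637 tΔY 1.0353
    t=0.4762 [y] (6,1) — stop
  → r_5 = 0.4762
beam 6: φ=90°, α=300°
  cosα=0.5000 sinα=-0.8660 | (6,2) | tMaxX 1.0000 tMaxY 0.5312 | tΔX 2.0000 tΔY 1.1547
    t=0.5312 [y] (6,1) — stop
  → r_6 = 0.5312
beam 7: φ=135°, α=345°
  cosα=0.9659 sinα=-0.2588 | (6,2) | tMaxX 0.5176 tMaxY 1.7773 | tΔX 1.0353 tΔY 3.8637
    t=0.5176 [x] (7,2) — stop
  → r_7 = 0.5176

ranges = [1.9319, 1.7782, 2.0864, 0.9200, 0.4762, 0.5312, 0.5176]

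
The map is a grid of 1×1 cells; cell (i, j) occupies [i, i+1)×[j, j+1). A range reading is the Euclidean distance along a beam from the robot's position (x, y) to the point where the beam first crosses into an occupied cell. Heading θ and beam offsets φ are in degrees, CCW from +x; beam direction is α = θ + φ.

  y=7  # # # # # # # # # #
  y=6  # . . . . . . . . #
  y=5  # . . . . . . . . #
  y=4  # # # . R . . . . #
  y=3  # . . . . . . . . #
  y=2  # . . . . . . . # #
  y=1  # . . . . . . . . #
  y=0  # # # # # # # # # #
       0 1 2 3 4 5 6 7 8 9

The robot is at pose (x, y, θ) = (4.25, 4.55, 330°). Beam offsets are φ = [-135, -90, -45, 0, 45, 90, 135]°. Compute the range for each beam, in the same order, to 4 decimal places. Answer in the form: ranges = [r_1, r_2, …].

ranges = [1.2941, 4.0992, 3.6752, 4.3301, 4.9176, 2.8290, 2.5364]

beam 1: φ=-135°, α=195°
  direction (-0.9659, -0.2588); cell (4,4); t to first gridline: x 0.2588, y 2.1250 (then +1.0353 / +3.8637)
    (3,4) via x @ 0.2588
    (2,4) via x @ 1.2941  # hit
  → r_1 = 1.2941
beam 2: φ=-90°, α=240°
  direction (-0.5000, -0.8660); cell (4,4); t to first gridline: x 0.5000, y 0.6351 (then +2.0000 / +1.1547)
    (3,4) via x @ 0.5000
    (3,3) via y @ 0.6351
    (3,2) via y @ 1.7898
    (2,2) via x @ 2.5000
    (2,1) via y @ 2.9445
    (2,0) via y @ 4.0992  # hit
  → r_2 = 4.0992
beam 3: φ=-45°, α=285°
  direction (0.2588, -0.9659); cell (4,4); t to first gridline: x 2.8978, y 0.5694 (then +3.8637 / +1.0353)
    (4,3) via y @ 0.5694
    (4,2) via y @ 1.6047
    (4,1) via y @ 2.6400
    (5,1) via x @ 2.8978
    (5,0) via y @ 3.6752  # hit
  → r_3 = 3.6752
beam 4: φ=0°, α=330°
  direction (0.8660, -0.5000); cell (4,4); t to first gridline: x 0.8660, y 1.1000 (then +1.1547 / +2.0000)
    (5,4) via x @ 0.8660
    (5,3) via y @ 1.1000
    (6,3) via x @ 2.0207
    (6,2) via y @ 3.1000
    (7,2) via x @ 3.1754
    (8,2) via x @ 4.3301  # hit
  → r_4 = 4.3301
beam 5: φ=45°, α=15°
  direction (0.9659, 0.2588); cell (4,4); t to first gridline: x 0.7765, y 1.7387 (then +1.0353 / +3.8637)
    (5,4) via x @ 0.7765
    (5,5) via y @ 1.7387
    (6,5) via x @ 1.8117
    (7,5) via x @ 2.8470
    (8,5) via x @ 3.8823
    (9,5) via x @ 4.9176  # hit
  → r_5 = 4.9176
beam 6: φ=90°, α=60°
  direction (0.5000, 0.8660); cell (4,4); t to first gridline: x 1.5000, y 0.5196 (then +2.0000 / +1.1547)
    (4,5) via y @ 0.5196
    (5,5) via x @ 1.5000
    (5,6) via y @ 1.6743
    (5,7) via y @ 2.8290  # hit
  → r_6 = 2.8290
beam 7: φ=135°, α=105°
  direction (-0.2588, 0.9659); cell (4,4); t to first gridline: x 0.9659, y 0.4659 (then +3.8637 / +1.0353)
    (4,5) via y @ 0.4659
    (3,5) via x @ 0.9659
    (3,6) via y @ 1.5012
    (3,7) via y @ 2.5364  # hit
  → r_7 = 2.5364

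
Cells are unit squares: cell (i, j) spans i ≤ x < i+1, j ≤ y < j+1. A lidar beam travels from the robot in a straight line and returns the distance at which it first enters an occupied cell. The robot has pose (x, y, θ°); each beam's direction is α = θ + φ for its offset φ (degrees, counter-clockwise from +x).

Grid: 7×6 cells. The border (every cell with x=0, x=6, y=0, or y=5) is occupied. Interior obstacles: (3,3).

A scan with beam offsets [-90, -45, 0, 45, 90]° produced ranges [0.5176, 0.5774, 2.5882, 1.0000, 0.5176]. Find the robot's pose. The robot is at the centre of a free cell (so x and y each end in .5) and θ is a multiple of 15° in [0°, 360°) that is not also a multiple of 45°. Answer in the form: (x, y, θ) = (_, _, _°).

(x, y, θ) = (3.5, 4.5, 345°)

Candidates: 19 free-cell centres × 16 headings = 304 poses. Raycast each; keep the one whose scan matches to 4 dp.
  (4.5, 4.5, 240°): beam 1 = 1.0000 ≠ 0.5176 ✗
  (2.5, 4.5, 60°): beam 1 = 1.0000 ≠ 0.5176 ✗
  (1.5, 1.5, 75°): beam 1 = 1.9319 ≠ 0.5176 ✗
  …
  (3.5, 4.5, 345°): r_1=0.5176, r_2=0.5774, r_3=2.5882, r_4=1.0000, r_5=0.5176 — all match ✓
Unique over the lattice → pose = (3.5, 4.5, 345°).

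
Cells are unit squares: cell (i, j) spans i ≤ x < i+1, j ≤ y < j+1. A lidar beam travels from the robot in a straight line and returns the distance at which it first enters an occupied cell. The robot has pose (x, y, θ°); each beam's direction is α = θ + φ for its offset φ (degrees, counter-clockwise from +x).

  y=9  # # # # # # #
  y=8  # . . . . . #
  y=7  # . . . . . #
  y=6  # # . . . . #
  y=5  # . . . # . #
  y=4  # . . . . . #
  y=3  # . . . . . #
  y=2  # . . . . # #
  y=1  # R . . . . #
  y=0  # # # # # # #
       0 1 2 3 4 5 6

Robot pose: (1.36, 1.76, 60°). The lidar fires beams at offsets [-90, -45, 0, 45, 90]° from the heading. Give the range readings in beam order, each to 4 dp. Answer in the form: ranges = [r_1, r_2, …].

beam 1: φ=-90°, α=330°
  d=(0.8660,-0.5000)  start (1,1)  tX=0.7390 tY=1.5200  stride 1/|dx|=1.1547 1/|dy|=2.0000
    cross x-line → (2,1), t=0.7390
    cross y-line → (2,0), t=1.5200 (wall)
  → r_1 = 1.5200
beam 2: φ=-45°, α=15°
  d=(0.9659,0.2588)  start (1,1)  tX=0.6626 tY=0.9273  stride 1/|dx|=1.0353 1/|dy|=3.8637
    cross x-line → (2,1), t=0.6626
    cross y-line → (2,2), t=0.9273
    cross x-line → (3,2), t=1.6979
    cross x-line → (4,2), t=2.7331
    cross x-line → (5,2), t=3.7684 (wall)
  → r_2 = 3.7684
beam 3: φ=0°, α=60°
  d=(0.5000,0.8660)  start (1,1)  tX=1.2800 tY=0.2771  stride 1/|dx|=2.0000 1/|dy|=1.1547
    cross y-line → (1,2), t=0.2771
    cross x-line → (2,2), t=1.2800
    cross y-line → (2,3), t=1.4318
    cross y-line → (2,4), t=2.5865
    cross x-line → (3,4), t=3.2800
    cross y-line → (3,5), t=3.7412
    cross y-line → (3,6), t=4.8959
    cross x-line → (4,6), t=5.2800
    cross y-line → (4,7), t=6.0506
    cross y-line → (4,8), t=7.2053
    cross x-line → (5,8), t=7.2800
    cross y-line → (5,9), t=8.3600 (wall)
  → r_3 = 8.3600
beam 4: φ=45°, α=105°
  d=(-0.2588,0.9659)  start (1,1)  tX=1.3909 tY=0.2485  stride 1/|dx|=3.8637 1/|dy|=1.0353
    cross y-line → (1,2), t=0.2485
    cross y-line → (1,3), t=1.2837
    cross x-line → (0,3), t=1.3909 (wall)
  → r_4 = 1.3909
beam 5: φ=90°, α=150°
  d=(-0.8660,0.5000)  start (1,1)  tX=0.4157 tY=0.4800  stride 1/|dx|=1.1547 1/|dy|=2.0000
    cross x-line → (0,1), t=0.4157 (wall)
  → r_5 = 0.4157

ranges = [1.5200, 3.7684, 8.3600, 1.3909, 0.4157]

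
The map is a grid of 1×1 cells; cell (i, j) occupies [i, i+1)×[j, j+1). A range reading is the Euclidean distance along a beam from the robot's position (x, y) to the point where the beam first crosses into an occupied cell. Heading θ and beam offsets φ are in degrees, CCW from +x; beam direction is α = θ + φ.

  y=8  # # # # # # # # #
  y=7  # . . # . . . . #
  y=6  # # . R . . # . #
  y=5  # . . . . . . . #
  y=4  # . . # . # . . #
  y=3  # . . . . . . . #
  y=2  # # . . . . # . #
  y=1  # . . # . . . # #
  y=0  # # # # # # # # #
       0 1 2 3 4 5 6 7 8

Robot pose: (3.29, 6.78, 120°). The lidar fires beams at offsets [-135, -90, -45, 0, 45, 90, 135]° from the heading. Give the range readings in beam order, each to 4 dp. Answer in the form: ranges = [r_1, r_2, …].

ranges = [2.8056, 0.4400, 0.2278, 0.2540, 2.3708, 1.4896, 5.9839]

beam 1: φ=-135°, α=345°
  d=(0.9659,-0.2588)  start (3,6)  tX=0.7350 tY=3.0137  stride 1/|dx|=1.0353 1/|dy|=3.8637
    cross x-line → (4,6), t=0.7350
    cross x-line → (5,6), t=1.7703
    cross x-line → (6,6), t=2.8056 (wall)
  → r_1 = 2.8056
beam 2: φ=-90°, α=30°
  d=(0.8660,0.5000)  start (3,6)  tX=0.8198 tY=0.4400  stride 1/|dx|=1.1547 1/|dy|=2.0000
    cross y-line → (3,7), t=0.4400 (wall)
  → r_2 = 0.4400
beam 3: φ=-45°, α=75°
  d=(0.2588,0.9659)  start (3,6)  tX=2.7432 tY=0.2278  stride 1/|dx|=3.8637 1/|dy|=1.0353
    cross y-line → (3,7), t=0.2278 (wall)
  → r_3 = 0.2278
beam 4: φ=0°, α=120°
  d=(-0.5000,0.8660)  start (3,6)  tX=0.5800 tY=0.2540  stride 1/|dx|=2.0000 1/|dy|=1.1547
    cross y-line → (3,7), t=0.2540 (wall)
  → r_4 = 0.2540
beam 5: φ=45°, α=165°
  d=(-0.9659,0.2588)  start (3,6)  tX=0.3002 tY=0.8500  stride 1/|dx|=1.0353 1/|dy|=3.8637
    cross x-line → (2,6), t=0.3002
    cross y-line → (2,7), t=0.8500
    cross x-line → (1,7), t=1.3355
    cross x-line → (0,7), t=2.3708 (wall)
  → r_5 = 2.3708
beam 6: φ=90°, α=210°
  d=(-0.8660,-0.5000)  start (3,6)  tX=0.3349 tY=1.5600  stride 1/|dx|=1.1547 1/|dy|=2.0000
    cross x-line → (2,6), t=0.3349
    cross x-line → (1,6), t=1.4896 (wall)
  → r_6 = 1.4896
beam 7: φ=135°, α=255°
  d=(-0.2588,-0.9659)  start (3,6)  tX=1.1205 tY=0.8075  stride 1/|dx|=3.8637 1/|dy|=1.0353
    cross y-line → (3,5), t=0.8075
    cross x-line → (2,5), t=1.1205
    cross y-line → (2,4), t=1.8428
    cross y-line → (2,3), t=2.8781
    cross y-line → (2,2), t=3.9133
    cross y-line → (2,1), t=4.9486
    cross x-line → (1,1), t=4.9842
    cross y-line → (1,0), t=5.9839 (wall)
  → r_7 = 5.9839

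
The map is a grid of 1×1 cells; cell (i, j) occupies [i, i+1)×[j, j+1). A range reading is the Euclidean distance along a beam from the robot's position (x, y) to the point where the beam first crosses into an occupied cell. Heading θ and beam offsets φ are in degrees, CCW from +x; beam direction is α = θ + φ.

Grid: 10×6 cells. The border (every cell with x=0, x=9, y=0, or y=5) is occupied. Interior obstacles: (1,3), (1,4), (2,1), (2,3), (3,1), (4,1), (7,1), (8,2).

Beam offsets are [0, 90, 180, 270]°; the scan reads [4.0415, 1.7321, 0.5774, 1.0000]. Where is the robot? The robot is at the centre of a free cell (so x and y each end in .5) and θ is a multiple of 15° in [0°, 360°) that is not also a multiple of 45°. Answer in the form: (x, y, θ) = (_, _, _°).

Candidates: 24 free-cell centres × 16 headings = 384 poses. Raycast each; keep the one whose scan matches to 4 dp.
  (4.5, 3.5, 120°): beam 1 = 1.7321 ≠ 4.0415 ✗
  (2.5, 4.5, 15°): beam 1 = 1.9319 ≠ 4.0415 ✗
  (8.5, 4.5, 60°): beam 1 = 0.5774 ≠ 4.0415 ✗
  …
  (7.5, 4.5, 240°): r_1=4.0415, r_2=1.7321, r_3=0.5774, r_4=1.0000 — all match ✓
Only this pose fits every beam.

(x, y, θ) = (7.5, 4.5, 240°)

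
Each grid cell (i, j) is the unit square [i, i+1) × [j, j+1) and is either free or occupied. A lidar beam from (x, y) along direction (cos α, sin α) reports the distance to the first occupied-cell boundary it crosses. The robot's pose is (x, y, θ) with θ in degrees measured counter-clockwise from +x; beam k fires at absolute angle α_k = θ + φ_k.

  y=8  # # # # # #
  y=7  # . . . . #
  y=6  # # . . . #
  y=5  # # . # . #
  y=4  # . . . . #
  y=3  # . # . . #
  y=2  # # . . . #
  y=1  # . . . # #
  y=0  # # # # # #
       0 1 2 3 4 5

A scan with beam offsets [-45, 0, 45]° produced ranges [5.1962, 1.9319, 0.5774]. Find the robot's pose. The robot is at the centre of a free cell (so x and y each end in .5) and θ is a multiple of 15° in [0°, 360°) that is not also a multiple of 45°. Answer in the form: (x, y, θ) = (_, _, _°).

Enumerate (i+0.5, j+0.5, θ) over the 22 free cells and 16 admissible headings. For each, cast all 3 beams and compare to the given ranges.
  (1.5, 3.5, 240°): beam 1 = 0.5176 ≠ 5.1962 ✗
  (3.5, 4.5, 345°): beam 1 = 2.8868 ≠ 5.1962 ✗
  (4.5, 5.5, 345°): beam 1 = 1.0000 ≠ 5.1962 ✗
  (3.5, 7.5, 330°): beam 1 = 1.5529 ≠ 5.1962 ✗
  …
  (4.5, 5.5, 285°): r_1=5.1962, r_2=1.9319, r_3=0.5774 — all match ✓
Only this pose fits every beam.

(x, y, θ) = (4.5, 5.5, 285°)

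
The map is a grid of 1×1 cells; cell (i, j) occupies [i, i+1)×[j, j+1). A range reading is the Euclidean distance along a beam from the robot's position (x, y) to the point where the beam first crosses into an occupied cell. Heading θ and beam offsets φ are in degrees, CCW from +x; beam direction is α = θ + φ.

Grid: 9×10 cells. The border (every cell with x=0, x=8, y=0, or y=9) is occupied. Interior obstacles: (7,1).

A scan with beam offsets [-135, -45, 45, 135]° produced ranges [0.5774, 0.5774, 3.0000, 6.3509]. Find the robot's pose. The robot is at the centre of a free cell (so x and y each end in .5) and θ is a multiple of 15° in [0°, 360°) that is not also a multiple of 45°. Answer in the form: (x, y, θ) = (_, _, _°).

(x, y, θ) = (6.5, 1.5, 15°)

Enumerate (i+0.5, j+0.5, θ) over the 55 free cells and 16 admissible headings. For each, cast all 4 beams and compare to the given ranges.
  (1.5, 5.5, 120°): beam 1 = 6.7293 ≠ 0.5774 ✗
  (4.5, 7.5, 240°): beam 1 = 1.5529 ≠ 0.5774 ✗
  (6.5, 7.5, 60°): beam 1 = 5.6940 ≠ 0.5774 ✗
  …
  (6.5, 1.5, 15°): r_1=0.5774, r_2=0.5774, r_3=3.0000, r_4=6.3509 — all match ✓
Unique over the lattice → pose = (6.5, 1.5, 15°).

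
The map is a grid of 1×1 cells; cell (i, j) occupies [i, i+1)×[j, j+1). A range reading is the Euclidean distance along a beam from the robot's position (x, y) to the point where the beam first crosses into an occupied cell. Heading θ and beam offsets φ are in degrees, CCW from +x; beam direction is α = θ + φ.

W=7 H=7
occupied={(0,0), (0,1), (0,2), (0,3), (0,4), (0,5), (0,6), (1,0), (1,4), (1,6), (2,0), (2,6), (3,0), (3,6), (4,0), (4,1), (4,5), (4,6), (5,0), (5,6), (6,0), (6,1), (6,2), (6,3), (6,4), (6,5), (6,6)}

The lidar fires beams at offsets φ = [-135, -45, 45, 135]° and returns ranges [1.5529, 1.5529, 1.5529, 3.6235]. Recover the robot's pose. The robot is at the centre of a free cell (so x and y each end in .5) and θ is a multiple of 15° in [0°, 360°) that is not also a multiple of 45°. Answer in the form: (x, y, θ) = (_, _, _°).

Enumerate (i+0.5, j+0.5, θ) over the 22 free cells and 16 admissible headings. For each, cast all 4 beams and compare to the given ranges.
  (4.5, 3.5, 195°): beam 1 = 2.8868 ≠ 1.5529 ✗
  (1.5, 1.5, 165°): beam 1 = 5.1962 ≠ 1.5529 ✗
  (1.5, 5.5, 210°): beam 1 = 0.5176 ≠ 1.5529 ✗
  (2.5, 5.5, 240°): beam 1 = 0.5176 ≠ 1.5529 ✗
  …
  (4.5, 3.5, 60°): r_1=1.5529, r_2=1.5529, r_3=1.5529, r_4=3.6235 — all match ✓
Unique over the lattice → pose = (4.5, 3.5, 60°).

(x, y, θ) = (4.5, 3.5, 60°)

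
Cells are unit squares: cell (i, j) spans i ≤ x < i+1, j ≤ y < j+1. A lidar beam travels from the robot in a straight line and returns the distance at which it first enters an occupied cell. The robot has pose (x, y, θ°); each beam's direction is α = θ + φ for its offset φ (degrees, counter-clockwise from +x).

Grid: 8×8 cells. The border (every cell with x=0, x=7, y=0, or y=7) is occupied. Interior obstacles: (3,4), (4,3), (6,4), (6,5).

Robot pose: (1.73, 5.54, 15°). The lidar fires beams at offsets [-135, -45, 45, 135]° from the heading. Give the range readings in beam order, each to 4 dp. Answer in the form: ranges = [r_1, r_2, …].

ranges = [1.4600, 1.4665, 1.6859, 0.8429]

beam 1: φ=-135°, α=240°
  dir = (cos 240°, sin 240°) = (-0.5000, -0.8660); from cell (1,5)
  next x-line at t=1.4600, next y-line at t=0.6235; Δt_x=2.0000, Δt_y=1.1547
    y: enter (1,4) at t=0.6235
    x: enter (0,4) at t=1.4600 ← occupied
  → r_1 = 1.4600
beam 2: φ=-45°, α=330°
  dir = (cos 330°, sin 330°) = (0.8660, -0.5000); from cell (1,5)
  next x-line at t=0.3118, next y-line at t=1.0800; Δt_x=1.1547, Δt_y=2.0000
    x: enter (2,5) at t=0.3118
    y: enter (2,4) at t=1.0800
    x: enter (3,4) at t=1.4665 ← occupied
  → r_2 = 1.4665
beam 3: φ=45°, α=60°
  dir = (cos 60°, sin 60°) = (0.5000, 0.8660); from cell (1,5)
  next x-line at t=0.5400, next y-line at t=0.5312; Δt_x=2.0000, Δt_y=1.1547
    y: enter (1,6) at t=0.5312
    x: enter (2,6) at t=0.5400
    y: enter (2,7) at t=1.6859 ← occupied
  → r_3 = 1.6859
beam 4: φ=135°, α=150°
  dir = (cos 150°, sin 150°) = (-0.8660, 0.5000); from cell (1,5)
  next x-line at t=0.8429, next y-line at t=0.9200; Δt_x=1.1547, Δt_y=2.0000
    x: enter (0,5) at t=0.8429 ← occupied
  → r_4 = 0.8429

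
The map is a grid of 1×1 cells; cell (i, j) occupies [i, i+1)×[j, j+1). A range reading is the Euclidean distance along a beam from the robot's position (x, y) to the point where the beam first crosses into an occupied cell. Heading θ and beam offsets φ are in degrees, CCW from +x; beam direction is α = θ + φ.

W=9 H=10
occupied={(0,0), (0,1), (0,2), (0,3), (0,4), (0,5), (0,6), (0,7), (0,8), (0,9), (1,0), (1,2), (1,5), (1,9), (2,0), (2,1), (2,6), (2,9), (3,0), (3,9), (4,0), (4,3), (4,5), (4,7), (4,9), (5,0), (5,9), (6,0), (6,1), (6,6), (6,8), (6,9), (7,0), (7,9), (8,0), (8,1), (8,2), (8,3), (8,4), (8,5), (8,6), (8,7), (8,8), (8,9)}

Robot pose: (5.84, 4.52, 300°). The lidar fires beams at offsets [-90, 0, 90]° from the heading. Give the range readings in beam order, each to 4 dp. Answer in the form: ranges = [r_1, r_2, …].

ranges = [1.0400, 4.0645, 2.4942]

beam 1: φ=-90°, α=210°
  d=(-0.8660,-0.5000)  start (5,4)  tX=0.9699 tY=1.0400  stride 1/|dx|=1.1547 1/|dy|=2.0000
    cross x-line → (4,4), t=0.9699
    cross y-line → (4,3), t=1.0400 (wall)
  → r_1 = 1.0400
beam 2: φ=0°, α=300°
  d=(0.5000,-0.8660)  start (5,4)  tX=0.3200 tY=0.6004  stride 1/|dx|=2.0000 1/|dy|=1.1547
    cross x-line → (6,4), t=0.3200
    cross y-line → (6,3), t=0.6004
    cross y-line → (6,2), t=1.7551
    cross x-line → (7,2), t=2.3200
    cross y-line → (7,1), t=2.9098
    cross y-line → (7,0), t=4.0645 (wall)
  → r_2 = 4.0645
beam 3: φ=90°, α=30°
  d=(0.8660,0.5000)  start (5,4)  tX=0.1848 tY=0.9600  stride 1/|dx|=1.1547 1/|dy|=2.0000
    cross x-line → (6,4), t=0.1848
    cross y-line → (6,5), t=0.9600
    cross x-line → (7,5), t=1.3395
    cross x-line → (8,5), t=2.4942 (wall)
  → r_3 = 2.4942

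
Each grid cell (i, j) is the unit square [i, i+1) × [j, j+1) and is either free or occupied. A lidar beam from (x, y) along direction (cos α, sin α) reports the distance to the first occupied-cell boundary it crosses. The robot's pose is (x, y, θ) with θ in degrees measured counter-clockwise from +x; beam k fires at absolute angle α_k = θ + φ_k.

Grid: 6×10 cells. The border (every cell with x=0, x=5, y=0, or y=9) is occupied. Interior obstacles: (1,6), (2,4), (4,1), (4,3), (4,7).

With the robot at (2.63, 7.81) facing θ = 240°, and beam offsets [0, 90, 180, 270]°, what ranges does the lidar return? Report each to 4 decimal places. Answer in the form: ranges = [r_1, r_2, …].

ranges = [1.2600, 1.5819, 1.3741, 1.8822]

beam 1: φ=0°, α=240°
  dir = (cos 240°, sin 240°) = (-0.5000, -0.8660); from cell (2,7)
  next x-line at t=1.2600, next y-line at t=0.9353; Δt_x=2.0000, Δt_y=1.1547
    y: enter (2,6) at t=0.9353
    x: enter (1,6) at t=1.2600 ← occupied
  → r_1 = 1.2600
beam 2: φ=90°, α=330°
  dir = (cos 330°, sin 330°) = (0.8660, -0.5000); from cell (2,7)
  next x-line at t=0.4272, next y-line at t=1.6200; Δt_x=1.1547, Δt_y=2.0000
    x: enter (3,7) at t=0.4272
    x: enter (4,7) at t=1.5819 ← occupied
  → r_2 = 1.5819
beam 3: φ=180°, α=60°
  dir = (cos 60°, sin 60°) = (0.5000, 0.8660); from cell (2,7)
  next x-line at t=0.7400, next y-line at t=0.2194; Δt_x=2.0000, Δt_y=1.1547
    y: enter (2,8) at t=0.2194
    x: enter (3,8) at t=0.7400
    y: enter (3,9) at t=1.3741 ← occupied
  → r_3 = 1.3741
beam 4: φ=270°, α=150°
  dir = (cos 150°, sin 150°) = (-0.8660, 0.5000); from cell (2,7)
  next x-line at t=0.7275, next y-line at t=0.3800; Δt_x=1.1547, Δt_y=2.0000
    y: enter (2,8) at t=0.3800
    x: enter (1,8) at t=0.7275
    x: enter (0,8) at t=1.8822 ← occupied
  → r_4 = 1.8822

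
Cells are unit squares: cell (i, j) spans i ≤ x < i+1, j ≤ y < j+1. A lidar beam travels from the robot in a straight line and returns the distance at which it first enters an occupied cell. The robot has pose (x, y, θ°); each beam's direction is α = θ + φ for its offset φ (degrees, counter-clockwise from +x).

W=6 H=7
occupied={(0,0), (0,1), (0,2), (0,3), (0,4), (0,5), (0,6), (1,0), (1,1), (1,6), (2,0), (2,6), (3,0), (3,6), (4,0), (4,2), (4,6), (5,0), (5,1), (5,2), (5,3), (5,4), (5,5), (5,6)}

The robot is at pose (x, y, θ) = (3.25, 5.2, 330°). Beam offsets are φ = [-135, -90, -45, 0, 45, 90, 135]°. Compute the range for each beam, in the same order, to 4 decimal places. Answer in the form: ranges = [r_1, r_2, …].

ranges = [2.3294, 3.6950, 2.8978, 2.0207, 1.8117, 0.9238, 0.8282]

beam 1: φ=-135°, α=195°
  cosα=-0.9659 sinα=-0.2588 | (3,5) | tMaxX 0.2588 tMaxY 0.7727 | tΔX 1.0353 tΔY 3.8637
    t=0.2588 [x] (2,5)
    t=0.7727 [y] (2,4)
    t=1.2941 [x] (1,4)
    t=2.3294 [x] (0,4) — stop
  → r_1 = 2.3294
beam 2: φ=-90°, α=240°
  cosα=-0.5000 sinα=-0.8660 | (3,5) | tMaxX 0.5000 tMaxY 0.2309 | tΔX 2.0000 tΔY 1.1547
    t=0.2309 [y] (3,4)
    t=0.5000 [x] (2,4)
    t=1.3856 [y] (2,3)
    t=2.5000 [x] (1,3)
    t=2.5403 [y] (1,2)
    t=3.6950 [y] (1,1) — stop
  → r_2 = 3.6950
beam 3: φ=-45°, α=285°
  cosα=0.2588 sinα=-0.9659 | (3,5) | tMaxX 2.8978 tMaxY 0.2071 | tΔX 3.8637 tΔY 1.0353
    t=0.2071 [y] (3,4)
    t=1.2423 [y] (3,3)
    t=2.2776 [y] (3,2)
    t=2.8978 [x] (4,2) — stop
  → r_3 = 2.8978
beam 4: φ=0°, α=330°
  cosα=0.8660 sinα=-0.5000 | (3,5) | tMaxX 0.8660 tMaxY 0.4000 | tΔX 1.1547 tΔY 2.0000
    t=0.4000 [y] (3,4)
    t=0.8660 [x] (4,4)
    t=2.0207 [x] (5,4) — stop
  → r_4 = 2.0207
beam 5: φ=45°, α=15°
  cosα=0.9659 sinα=0.2588 | (3,5) | tMaxX 0.7765 tMaxY 3.0910 | tΔX 1.0353 tΔY 3.8637
    t=0.7765 [x] (4,5)
    t=1.8117 [x] (5,5) — stop
  → r_5 = 1.8117
beam 6: φ=90°, α=60°
  cosα=0.5000 sinα=0.8660 | (3,5) | tMaxX 1.5000 tMaxY 0.9238 | tΔX 2.0000 tΔY 1.1547
    t=0.9238 [y] (3,6) — stop
  → r_6 = 0.9238
beam 7: φ=135°, α=105°
  cosα=-0.2588 sinα=0.9659 | (3,5) | tMaxX 0.9659 tMaxY 0.8282 | tΔX 3.8637 tΔY 1.0353
    t=0.8282 [y] (3,6) — stop
  → r_7 = 0.8282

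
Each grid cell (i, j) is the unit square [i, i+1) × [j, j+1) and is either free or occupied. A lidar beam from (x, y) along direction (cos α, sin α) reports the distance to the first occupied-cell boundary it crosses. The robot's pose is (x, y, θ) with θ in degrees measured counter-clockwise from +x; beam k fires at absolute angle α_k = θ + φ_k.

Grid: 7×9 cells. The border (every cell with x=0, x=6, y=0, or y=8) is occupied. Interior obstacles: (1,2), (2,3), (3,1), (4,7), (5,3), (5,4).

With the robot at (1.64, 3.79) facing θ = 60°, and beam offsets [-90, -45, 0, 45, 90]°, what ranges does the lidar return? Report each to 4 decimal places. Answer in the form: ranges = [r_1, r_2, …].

beam 1: φ=-90°, α=330°
  dir = (cos 330°, sin 330°) = (0.8660, -0.5000); from cell (1,3)
  next x-line at t=0.4157, next y-line at t=1.5800; Δt_x=1.1547, Δt_y=2.0000
    x: enter (2,3) at t=0.4157 ← occupied
  → r_1 = 0.4157
beam 2: φ=-45°, α=15°
  dir = (cos 15°, sin 15°) = (0.9659, 0.2588); from cell (1,3)
  next x-line at t=0.3727, next y-line at t=0.8114; Δt_x=1.0353, Δt_y=3.8637
    x: enter (2,3) at t=0.3727 ← occupied
  → r_2 = 0.3727
beam 3: φ=0°, α=60°
  dir = (cos 60°, sin 60°) = (0.5000, 0.8660); from cell (1,3)
  next x-line at t=0.7200, next y-line at t=0.2425; Δt_x=2.0000, Δt_y=1.1547
    y: enter (1,4) at t=0.2425
    x: enter (2,4) at t=0.7200
    y: enter (2,5) at t=1.3972
    y: enter (2,6) at t=2.5519
    x: enter (3,6) at t=2.7200
    y: enter (3,7) at t=3.7066
    x: enter (4,7) at t=4.7200 ← occupied
  → r_3 = 4.7200
beam 4: φ=45°, α=105°
  dir = (cos 105°, sin 105°) = (-0.2588, 0.9659); from cell (1,3)
  next x-line at t=2.4728, next y-line at t=0.2174; Δt_x=3.8637, Δt_y=1.0353
    y: enter (1,4) at t=0.2174
    y: enter (1,5) at t=1.2527
    y: enter (1,6) at t=2.2880
    x: enter (0,6) at t=2.4728 ← occupied
  → r_4 = 2.4728
beam 5: φ=90°, α=150°
  dir = (cos 150°, sin 150°) = (-0.8660, 0.5000); from cell (1,3)
  next x-line at t=0.7390, next y-line at t=0.4200; Δt_x=1.1547, Δt_y=2.0000
    y: enter (1,4) at t=0.4200
    x: enter (0,4) at t=0.7390 ← occupied
  → r_5 = 0.7390

ranges = [0.4157, 0.3727, 4.7200, 2.4728, 0.7390]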